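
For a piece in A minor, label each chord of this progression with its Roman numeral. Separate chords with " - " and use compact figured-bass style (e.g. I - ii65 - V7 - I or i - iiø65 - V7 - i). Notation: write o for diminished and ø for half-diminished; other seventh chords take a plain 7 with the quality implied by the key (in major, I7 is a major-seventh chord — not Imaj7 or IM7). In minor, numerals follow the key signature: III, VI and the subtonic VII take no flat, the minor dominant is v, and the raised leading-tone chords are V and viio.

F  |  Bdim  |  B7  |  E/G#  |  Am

VI - iio - V7/V - V6 - i

F has root F, degree 6 in A minor, so VI.
Bdim has root B, degree 2 in A minor, so iio.
B7: a dominant seventh chord on B, the applied dominant of V → V7/V.
E/G# has root E, degree 5 in A minor, so V6.
Am: minor triad on A = scale degree 1 → i.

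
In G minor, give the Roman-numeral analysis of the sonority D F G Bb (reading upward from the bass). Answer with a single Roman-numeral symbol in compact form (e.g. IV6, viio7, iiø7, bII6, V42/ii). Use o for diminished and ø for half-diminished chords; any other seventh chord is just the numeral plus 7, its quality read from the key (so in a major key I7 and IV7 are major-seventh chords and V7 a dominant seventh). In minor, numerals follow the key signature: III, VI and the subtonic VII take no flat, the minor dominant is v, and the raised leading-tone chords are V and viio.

Stacked in thirds the chord is G-Bb-D-F: a minor seventh chord on G.
In G minor, G is the tonic; the diatonic minor seventh chord there is i7.
With D in the bass the chord is in second inversion, so the figured bass is 43.

i43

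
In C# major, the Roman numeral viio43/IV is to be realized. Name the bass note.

B

The applied chord viio43/IV is rooted on E#: E#-G#-B-D.
The figure 43 means second inversion — the fifth is in the bass.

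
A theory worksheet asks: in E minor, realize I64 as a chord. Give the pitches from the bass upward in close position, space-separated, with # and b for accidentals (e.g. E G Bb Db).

B E G#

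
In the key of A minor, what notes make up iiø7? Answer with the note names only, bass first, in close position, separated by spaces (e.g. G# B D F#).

B D F A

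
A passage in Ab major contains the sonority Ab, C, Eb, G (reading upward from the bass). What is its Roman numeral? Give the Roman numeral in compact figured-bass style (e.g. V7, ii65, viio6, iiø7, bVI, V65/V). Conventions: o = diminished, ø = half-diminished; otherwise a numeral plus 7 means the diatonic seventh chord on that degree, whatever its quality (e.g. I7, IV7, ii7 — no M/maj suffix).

Stacked in thirds the chord is Ab-C-Eb-G: a major seventh chord on Ab.
In Ab major, Ab is the tonic; the diatonic major seventh chord there is I7.

I7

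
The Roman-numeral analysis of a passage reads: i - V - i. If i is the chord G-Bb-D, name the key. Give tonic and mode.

G minor

The chord Gm is a minor triad rooted on G; its label is i.
If G is scale degree 1 and the mode makes that degree carry a minor triad, the tonic is G and the mode is minor.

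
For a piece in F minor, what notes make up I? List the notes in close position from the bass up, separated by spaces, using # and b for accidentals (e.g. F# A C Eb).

F A C

I is the major tonic (Picardy third), borrowed from the parallel major. In F minor that root is F.
So the chord is F-A-C, a major triad.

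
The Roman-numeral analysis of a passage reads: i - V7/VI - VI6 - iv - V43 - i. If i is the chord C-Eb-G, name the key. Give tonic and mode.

C minor

The chord Cm is a minor triad rooted on C; its label is i.
If C is scale degree 1 and the mode makes that degree carry a minor triad, the tonic is C and the mode is minor.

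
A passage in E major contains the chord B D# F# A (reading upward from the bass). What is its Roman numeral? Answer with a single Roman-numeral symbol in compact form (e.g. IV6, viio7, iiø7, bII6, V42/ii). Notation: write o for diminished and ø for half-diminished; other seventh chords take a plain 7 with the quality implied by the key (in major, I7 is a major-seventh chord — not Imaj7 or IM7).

V7

The pitches B-D#-F#-A form a dominant seventh chord rooted on B.
In E major, B is the dominant; the diatonic dominant seventh chord there is V7.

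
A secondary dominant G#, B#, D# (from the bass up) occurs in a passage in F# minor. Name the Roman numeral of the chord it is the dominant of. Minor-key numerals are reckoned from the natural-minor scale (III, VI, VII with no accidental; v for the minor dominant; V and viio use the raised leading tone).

V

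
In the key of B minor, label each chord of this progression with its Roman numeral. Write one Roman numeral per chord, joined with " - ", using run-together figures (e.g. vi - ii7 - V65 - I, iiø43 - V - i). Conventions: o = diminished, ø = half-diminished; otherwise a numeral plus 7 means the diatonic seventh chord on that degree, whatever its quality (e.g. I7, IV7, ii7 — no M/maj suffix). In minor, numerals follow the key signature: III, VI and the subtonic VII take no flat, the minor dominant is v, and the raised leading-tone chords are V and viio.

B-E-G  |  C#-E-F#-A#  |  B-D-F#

B-E-G: root E is the subdominant; minor triad there is iv64.
C#-E-F#-A#: root F# is the dominant; dominant seventh chord there is V43.
B-D-F#: minor triad on B = scale degree 1 → i.

iv64 - V43 - i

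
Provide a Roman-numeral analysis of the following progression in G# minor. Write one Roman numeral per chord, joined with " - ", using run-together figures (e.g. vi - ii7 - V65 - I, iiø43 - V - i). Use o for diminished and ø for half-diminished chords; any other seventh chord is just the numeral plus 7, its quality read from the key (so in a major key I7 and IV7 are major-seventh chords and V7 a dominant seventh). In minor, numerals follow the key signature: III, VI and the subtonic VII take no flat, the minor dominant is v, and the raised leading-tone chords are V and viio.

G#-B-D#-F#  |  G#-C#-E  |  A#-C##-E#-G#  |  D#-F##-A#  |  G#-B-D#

i7 - iv64 - V7/V - V - i

G#-B-D#-F#: minor seventh chord on G# = scale degree 1 → i7.
G#-C#-E: root C# is the subdominant; minor triad there is iv64.
A#-C##-E#-G#: a dominant seventh chord on A#, the applied dominant of V → V7/V.
D#-F##-A# has root D#, degree 5 in G# minor, so V.
G#-B-D# has root G#, degree 1 in G# minor, so i.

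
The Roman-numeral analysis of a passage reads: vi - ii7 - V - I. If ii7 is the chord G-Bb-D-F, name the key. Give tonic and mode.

F major

ii7 is given as G-Bb-D-F — a minor seventh chord with root G.
If G is scale degree 2 and the mode makes that degree carry a minor seventh chord, the tonic is F and the mode is major.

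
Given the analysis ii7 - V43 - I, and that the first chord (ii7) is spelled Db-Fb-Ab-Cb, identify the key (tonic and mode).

The chord Dbm7 is a minor seventh chord rooted on Db; its label is ii7.
ii7 on Db implies Db is the supertonic; that puts the tonic at Cb, and the lowercase numeral fits major mode.

Cb major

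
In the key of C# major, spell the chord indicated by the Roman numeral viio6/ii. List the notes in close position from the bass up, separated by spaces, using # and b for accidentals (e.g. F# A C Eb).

E# G# C##

viio6/ii is a secondary leading-tone chord. The target ii is D# in C# major; the applied chord is rooted a semitone below, on C##.
Building a diminished triad on C## gives C##-E#-G#.
With the 6 figure the chord is in first inversion; from the bass E# upward in close position it reads E#-G#-C##.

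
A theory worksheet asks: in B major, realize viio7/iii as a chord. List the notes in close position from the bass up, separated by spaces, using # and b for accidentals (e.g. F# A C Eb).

viio7/iii is a secondary leading-tone chord. The target iii is D# in B major; the applied chord is rooted a semitone below, on C##.
Building a fully diminished seventh chord on C## gives C##-E#-G#-B.

C## E# G# B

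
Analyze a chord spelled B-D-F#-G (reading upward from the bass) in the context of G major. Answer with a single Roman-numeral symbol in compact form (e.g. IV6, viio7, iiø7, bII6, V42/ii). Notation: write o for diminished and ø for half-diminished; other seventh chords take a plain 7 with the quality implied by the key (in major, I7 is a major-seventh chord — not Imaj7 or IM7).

I65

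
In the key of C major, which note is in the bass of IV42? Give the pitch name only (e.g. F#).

E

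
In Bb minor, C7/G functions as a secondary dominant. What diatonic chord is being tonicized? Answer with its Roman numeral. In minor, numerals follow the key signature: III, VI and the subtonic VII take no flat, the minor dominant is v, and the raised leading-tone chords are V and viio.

The chord is a dominant seventh chord on C.
A dominant resolves down a perfect fifth: C → F. In Bb minor, F is scale degree 5, i.e. V.

V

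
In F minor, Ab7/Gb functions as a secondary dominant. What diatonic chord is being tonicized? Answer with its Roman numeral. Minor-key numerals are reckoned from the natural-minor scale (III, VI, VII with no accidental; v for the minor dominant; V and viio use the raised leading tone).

The chord is a dominant seventh chord on Ab.
A dominant resolves down a perfect fifth: Ab → Db. In F minor, Db is scale degree 6, i.e. VI.

VI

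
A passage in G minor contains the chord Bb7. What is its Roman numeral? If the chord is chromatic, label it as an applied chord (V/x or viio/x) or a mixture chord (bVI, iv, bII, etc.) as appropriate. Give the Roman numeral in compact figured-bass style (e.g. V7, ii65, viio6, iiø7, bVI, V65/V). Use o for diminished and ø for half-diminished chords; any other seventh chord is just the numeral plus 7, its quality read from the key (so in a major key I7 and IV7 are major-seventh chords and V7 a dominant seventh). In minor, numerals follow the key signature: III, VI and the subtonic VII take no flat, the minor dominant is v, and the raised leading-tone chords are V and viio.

V7/VI

The pitches Bb-D-F-Ab form a dominant seventh chord rooted on Bb.
Bb is not a diatonic chord root with this quality in G minor, but it lies a perfect fifth above Eb (VI), so the chord functions as an applied dominant of VI.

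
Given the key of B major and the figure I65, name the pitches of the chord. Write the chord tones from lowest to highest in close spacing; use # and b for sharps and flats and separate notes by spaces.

D# F# A# B

The numeral's case and figure indicate a major seventh chord. In B major its root, the first degree, is B.
Stacking thirds from B gives B-D#-F#-A#.
The figured bass 65 indicates first inversion, placing the third (D#) in the bass: D#-F#-A#-B.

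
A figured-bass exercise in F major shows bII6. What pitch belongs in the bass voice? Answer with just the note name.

bII in F major has root Gb; the chord is Gb-Bb-Db.
The figure 6 means first inversion — the third is in the bass.

Bb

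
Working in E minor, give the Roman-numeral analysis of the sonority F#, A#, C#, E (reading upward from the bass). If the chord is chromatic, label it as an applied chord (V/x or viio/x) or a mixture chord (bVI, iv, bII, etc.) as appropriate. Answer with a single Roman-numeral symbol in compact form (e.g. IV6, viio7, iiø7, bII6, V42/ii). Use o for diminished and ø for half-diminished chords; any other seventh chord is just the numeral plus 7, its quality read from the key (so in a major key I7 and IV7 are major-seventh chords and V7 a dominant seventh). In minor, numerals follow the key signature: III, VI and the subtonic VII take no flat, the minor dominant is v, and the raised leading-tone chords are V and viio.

V7/V

Stacked in thirds the chord is F#-A#-C#-E: a dominant seventh chord on F#.
F# is not a diatonic chord root with this quality in E minor, but it lies a perfect fifth above B (V), so the chord functions as an applied dominant of V.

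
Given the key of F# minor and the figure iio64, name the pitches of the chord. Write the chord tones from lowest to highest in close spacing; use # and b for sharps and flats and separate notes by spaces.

D G# B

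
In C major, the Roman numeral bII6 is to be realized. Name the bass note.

bII in C major has root Db; the chord is Db-F-Ab.
The figure 6 means first inversion — the third is in the bass.

F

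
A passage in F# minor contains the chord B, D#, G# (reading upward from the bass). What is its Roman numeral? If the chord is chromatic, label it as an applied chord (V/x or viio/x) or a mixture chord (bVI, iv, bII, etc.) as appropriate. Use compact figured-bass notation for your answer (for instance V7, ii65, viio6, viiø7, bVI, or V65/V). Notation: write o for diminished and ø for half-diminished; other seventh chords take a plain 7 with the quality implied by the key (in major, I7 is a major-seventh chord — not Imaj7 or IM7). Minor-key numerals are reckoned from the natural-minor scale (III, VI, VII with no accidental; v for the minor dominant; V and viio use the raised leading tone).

ii6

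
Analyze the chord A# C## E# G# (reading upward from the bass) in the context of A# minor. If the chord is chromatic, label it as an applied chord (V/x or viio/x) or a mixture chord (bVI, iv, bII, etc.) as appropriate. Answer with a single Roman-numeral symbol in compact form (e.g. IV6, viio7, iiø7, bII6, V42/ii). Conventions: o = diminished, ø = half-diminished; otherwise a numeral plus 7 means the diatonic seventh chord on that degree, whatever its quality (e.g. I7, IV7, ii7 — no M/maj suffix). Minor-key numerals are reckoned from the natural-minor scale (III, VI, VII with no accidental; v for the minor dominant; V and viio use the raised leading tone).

V7/iv

The pitches A#-C##-E#-G# form a dominant seventh chord rooted on A#.
A# is not a diatonic chord root with this quality in A# minor, but it lies a perfect fifth above D# (iv), so the chord functions as an applied dominant of iv.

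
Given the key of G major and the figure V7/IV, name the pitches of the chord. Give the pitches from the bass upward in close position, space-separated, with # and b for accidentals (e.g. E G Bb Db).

G B D F

V7/IV is a secondary dominant — the dominant seventh of IV. IV in G major is C, so the applied chord's root is G, a perfect fifth above.
Building a dominant seventh chord on G gives G-B-D-F.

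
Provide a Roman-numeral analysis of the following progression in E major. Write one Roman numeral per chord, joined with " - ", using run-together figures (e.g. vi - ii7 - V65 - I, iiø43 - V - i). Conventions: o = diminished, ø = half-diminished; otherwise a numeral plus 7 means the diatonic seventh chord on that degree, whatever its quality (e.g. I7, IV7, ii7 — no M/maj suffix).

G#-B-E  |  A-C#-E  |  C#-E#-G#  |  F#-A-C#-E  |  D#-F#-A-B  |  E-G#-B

G#-B-E has root E, degree 1 in E major, so I6.
A-C#-E has root A, degree 4 in E major, so IV.
C#-E#-G#: a major triad on C#, the applied dominant of ii → V/ii.
F#-A-C#-E has root F#, degree 2 in E major, so ii7.
D#-F#-A-B has root B, degree 5 in E major, so V65.
E-G#-B: major triad on E = scale degree 1 → I.

I6 - IV - V/ii - ii7 - V65 - I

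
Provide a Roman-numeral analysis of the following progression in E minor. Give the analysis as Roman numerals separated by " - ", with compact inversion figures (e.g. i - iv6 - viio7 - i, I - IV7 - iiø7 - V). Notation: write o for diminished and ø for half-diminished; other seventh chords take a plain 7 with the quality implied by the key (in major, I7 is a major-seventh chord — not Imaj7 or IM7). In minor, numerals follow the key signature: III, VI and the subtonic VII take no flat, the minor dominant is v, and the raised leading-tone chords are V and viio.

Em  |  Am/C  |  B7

Em has root E, degree 1 in E minor, so i.
Am/C has root A, degree 4 in E minor, so iv6.
B7: root B is the dominant; dominant seventh chord there is V7.

i - iv6 - V7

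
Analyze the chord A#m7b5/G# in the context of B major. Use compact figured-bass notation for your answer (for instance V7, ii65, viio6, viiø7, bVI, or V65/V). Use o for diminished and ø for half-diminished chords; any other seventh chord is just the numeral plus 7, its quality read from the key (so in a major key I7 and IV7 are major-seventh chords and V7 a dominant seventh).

viiø42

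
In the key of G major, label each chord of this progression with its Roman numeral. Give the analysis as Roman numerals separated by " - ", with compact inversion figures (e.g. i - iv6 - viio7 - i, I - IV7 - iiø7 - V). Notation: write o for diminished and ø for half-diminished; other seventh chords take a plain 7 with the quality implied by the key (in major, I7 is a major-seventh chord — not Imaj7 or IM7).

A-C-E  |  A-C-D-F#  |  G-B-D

ii - V43 - I

A-C-E has root A, degree 2 in G major, so ii.
A-C-D-F# has root D, degree 5 in G major, so V43.
G-B-D has root G, degree 1 in G major, so I.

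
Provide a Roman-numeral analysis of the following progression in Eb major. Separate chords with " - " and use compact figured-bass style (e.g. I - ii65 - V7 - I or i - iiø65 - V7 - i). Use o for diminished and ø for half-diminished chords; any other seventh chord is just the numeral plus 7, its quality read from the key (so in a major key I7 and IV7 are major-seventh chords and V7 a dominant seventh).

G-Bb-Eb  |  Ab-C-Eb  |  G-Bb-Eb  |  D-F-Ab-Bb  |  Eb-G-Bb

I6 - IV - I6 - V65 - I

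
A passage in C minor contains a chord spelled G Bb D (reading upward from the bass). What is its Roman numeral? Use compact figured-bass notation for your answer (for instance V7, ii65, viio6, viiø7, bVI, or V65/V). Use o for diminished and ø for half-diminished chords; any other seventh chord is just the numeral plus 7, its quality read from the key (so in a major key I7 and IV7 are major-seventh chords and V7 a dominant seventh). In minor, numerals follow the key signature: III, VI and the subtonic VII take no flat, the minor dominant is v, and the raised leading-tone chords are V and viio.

The pitches G-Bb-D form a minor triad rooted on G.
In C minor, G is the dominant; the diatonic minor triad there is v.

v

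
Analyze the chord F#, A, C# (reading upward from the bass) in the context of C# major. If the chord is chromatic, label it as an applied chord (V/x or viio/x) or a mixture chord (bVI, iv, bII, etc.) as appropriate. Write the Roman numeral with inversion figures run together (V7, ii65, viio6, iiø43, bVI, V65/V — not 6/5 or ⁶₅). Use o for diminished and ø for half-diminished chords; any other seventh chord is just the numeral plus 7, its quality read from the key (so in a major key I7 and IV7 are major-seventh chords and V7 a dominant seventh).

The pitches F#-A-C# form a minor triad rooted on F#.
F# is the fourth degree of C# major. This is the minor subdominant, borrowed from the parallel minor.

iv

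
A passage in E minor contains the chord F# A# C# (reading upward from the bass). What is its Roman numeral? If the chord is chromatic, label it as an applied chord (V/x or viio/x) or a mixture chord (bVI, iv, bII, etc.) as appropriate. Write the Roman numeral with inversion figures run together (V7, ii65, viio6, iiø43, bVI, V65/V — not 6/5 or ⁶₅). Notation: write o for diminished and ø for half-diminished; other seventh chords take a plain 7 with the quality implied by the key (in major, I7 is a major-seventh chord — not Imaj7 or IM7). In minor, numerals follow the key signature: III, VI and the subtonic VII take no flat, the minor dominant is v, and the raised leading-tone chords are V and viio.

V/V

Stacked in thirds the chord is F#-A#-C#: a major triad on F#.
F# is not a diatonic chord root with this quality in E minor, but it lies a perfect fifth above B (V), so the chord functions as an applied dominant of V.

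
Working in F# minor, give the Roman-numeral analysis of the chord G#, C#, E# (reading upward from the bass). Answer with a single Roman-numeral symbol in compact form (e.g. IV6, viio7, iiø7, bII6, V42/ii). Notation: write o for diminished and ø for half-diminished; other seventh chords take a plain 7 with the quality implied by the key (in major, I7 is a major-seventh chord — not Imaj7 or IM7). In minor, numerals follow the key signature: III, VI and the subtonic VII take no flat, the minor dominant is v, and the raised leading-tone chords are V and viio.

V64

The pitches C#-E#-G# form a major triad rooted on C#.
In F# minor, C# is the dominant; the diatonic major triad there is V.
With G# in the bass the chord is in second inversion, so the figured bass is 64.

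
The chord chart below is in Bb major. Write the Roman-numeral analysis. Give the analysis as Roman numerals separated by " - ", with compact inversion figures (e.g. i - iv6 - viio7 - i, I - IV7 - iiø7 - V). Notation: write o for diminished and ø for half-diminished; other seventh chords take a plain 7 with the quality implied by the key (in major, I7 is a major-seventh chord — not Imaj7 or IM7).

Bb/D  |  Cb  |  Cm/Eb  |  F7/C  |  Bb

I6 - bII - ii6 - V43 - I

Bb/D: root Bb is the tonic; major triad there is I6.
Cb: major triad on Cb — chromatic; Cb is the lowered second degree, so this is the Neapolitan chord, bII.
Cm/Eb has root C, degree 2 in Bb major, so ii6.
F7/C: dominant seventh chord on F = scale degree 5 → V43.
Bb: root Bb is the tonic; major triad there is I.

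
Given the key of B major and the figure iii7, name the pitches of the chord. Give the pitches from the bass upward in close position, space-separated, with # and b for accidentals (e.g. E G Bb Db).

D# F# A# C#

In B major, scale degree 3 is D#, and the diatonic chord built there is a minor seventh chord.
Stacking thirds from D# gives D#-F#-A#-C#.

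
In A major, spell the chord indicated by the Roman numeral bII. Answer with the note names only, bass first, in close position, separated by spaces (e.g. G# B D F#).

bII is the Neapolitan chord — a major triad on the lowered second degree. In A major that root is Bb.
So the chord is Bb-D-F, a major triad.

Bb D F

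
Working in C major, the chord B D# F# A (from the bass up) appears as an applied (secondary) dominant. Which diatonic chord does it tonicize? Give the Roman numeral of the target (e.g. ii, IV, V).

The chord is a dominant seventh chord on B.
A dominant resolves down a perfect fifth: B → E. In C major, E is scale degree 3, i.e. iii.

iii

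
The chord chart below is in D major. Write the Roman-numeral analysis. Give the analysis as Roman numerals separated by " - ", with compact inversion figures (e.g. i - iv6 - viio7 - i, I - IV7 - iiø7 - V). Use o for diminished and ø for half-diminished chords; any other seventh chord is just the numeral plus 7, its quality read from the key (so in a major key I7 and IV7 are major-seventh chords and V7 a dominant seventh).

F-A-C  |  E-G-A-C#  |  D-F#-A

bIII - V43 - I

F-A-C: F with this quality isn't in the key; it's bIII, borrowed from the parallel minor.
E-G-A-C#: dominant seventh chord on A = scale degree 5 → V43.
D-F#-A: major triad on D = scale degree 1 → I.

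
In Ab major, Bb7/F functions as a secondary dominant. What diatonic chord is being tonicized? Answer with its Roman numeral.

V

The chord is a dominant seventh chord on Bb.
A dominant resolves down a perfect fifth: Bb → Eb. In Ab major, Eb is scale degree 5, i.e. V.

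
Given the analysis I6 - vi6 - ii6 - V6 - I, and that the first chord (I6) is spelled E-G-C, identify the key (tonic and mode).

C major

I6 is given as E-G-C — a major triad with root C.
If C is scale degree 1 and the mode makes that degree carry a major triad, the tonic is C and the mode is major.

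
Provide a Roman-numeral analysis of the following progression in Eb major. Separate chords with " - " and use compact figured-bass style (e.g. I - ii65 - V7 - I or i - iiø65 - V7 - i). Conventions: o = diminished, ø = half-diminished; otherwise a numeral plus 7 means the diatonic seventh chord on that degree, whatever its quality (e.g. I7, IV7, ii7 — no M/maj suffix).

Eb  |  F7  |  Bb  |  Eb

Eb: major triad on Eb = scale degree 1 → I.
F7 is the secondary dominant of V (dominant seventh chord on F): V7/V.
Bb: root Bb is the dominant; major triad there is V.
Eb: root Eb is the tonic; major triad there is I.

I - V7/V - V - I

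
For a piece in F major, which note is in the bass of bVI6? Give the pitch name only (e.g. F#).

F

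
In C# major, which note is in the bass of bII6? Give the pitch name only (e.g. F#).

bII in C# major has root D; the chord is D-F#-A.
The figure 6 means first inversion — the third is in the bass.

F#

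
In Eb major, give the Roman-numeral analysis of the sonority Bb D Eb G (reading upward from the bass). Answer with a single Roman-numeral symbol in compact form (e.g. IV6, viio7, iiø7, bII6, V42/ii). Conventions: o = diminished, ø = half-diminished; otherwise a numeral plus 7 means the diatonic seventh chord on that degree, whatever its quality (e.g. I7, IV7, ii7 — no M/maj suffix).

I43

The pitches Eb-G-Bb-D form a major seventh chord rooted on Eb.
Eb is scale degree 1 in Eb major, and a major seventh chord on that degree is written I7.
With Bb in the bass the chord is in second inversion, so the figured bass is 43.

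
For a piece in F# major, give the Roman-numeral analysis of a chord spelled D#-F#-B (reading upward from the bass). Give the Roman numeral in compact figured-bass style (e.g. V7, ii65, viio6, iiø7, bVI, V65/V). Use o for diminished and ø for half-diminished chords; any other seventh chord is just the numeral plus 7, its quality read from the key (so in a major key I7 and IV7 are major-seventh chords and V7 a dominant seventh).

IV6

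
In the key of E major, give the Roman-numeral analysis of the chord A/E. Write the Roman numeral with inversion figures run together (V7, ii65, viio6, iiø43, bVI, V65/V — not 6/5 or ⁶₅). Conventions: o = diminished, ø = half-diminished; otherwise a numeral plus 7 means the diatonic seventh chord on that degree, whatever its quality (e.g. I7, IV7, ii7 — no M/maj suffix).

Stacked in thirds the chord is A-C#-E: a major triad on A.
A is scale degree 4 in E major, and a major triad on that degree is written IV.
With E in the bass the chord is in second inversion, so the figured bass is 64.

IV64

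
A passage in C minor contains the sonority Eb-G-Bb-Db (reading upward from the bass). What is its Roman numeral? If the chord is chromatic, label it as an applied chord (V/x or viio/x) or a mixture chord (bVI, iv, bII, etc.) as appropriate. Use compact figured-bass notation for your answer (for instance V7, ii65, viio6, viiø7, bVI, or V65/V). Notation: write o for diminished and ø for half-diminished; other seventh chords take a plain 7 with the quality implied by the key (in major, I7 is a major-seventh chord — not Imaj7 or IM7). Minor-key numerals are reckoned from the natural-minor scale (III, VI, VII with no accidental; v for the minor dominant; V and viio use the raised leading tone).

V7/VI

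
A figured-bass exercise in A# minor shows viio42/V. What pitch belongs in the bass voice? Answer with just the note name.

C#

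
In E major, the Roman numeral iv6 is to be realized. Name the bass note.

iv in E major has root A; the chord is A-C-E.
The figure 6 means first inversion — the third is in the bass.

C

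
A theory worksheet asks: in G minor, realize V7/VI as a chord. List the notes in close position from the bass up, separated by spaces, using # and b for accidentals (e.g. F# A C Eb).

V7/VI is a secondary dominant — the dominant seventh of VI. VI in G minor is Eb, so the applied chord's root is Bb, a perfect fifth above.
Building a dominant seventh chord on Bb gives Bb-D-F-Ab.

Bb D F Ab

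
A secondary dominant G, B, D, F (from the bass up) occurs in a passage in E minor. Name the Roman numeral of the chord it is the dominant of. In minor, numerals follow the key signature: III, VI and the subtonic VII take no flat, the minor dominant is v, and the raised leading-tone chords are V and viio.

The chord is a dominant seventh chord on G.
A dominant resolves down a perfect fifth: G → C. In E minor, C is scale degree 6, i.e. VI.

VI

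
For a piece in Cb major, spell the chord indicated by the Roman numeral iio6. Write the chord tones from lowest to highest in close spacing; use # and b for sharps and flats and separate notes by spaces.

Fb Abb Db

iio6 is the diminished supertonic triad, borrowed from the parallel minor. In Cb major that root is Db.
So the chord is Db-Fb-Abb, a diminished triad.
The figured bass 6 indicates first inversion, placing the third (Fb) in the bass: Fb-Abb-Db.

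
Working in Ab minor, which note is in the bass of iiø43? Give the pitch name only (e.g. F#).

Fb

iiø in Ab minor has root Bb; the chord is Bb-Db-Fb-Ab.
The figure 43 means second inversion — the fifth is in the bass.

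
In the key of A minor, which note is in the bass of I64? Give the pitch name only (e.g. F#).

I in A minor has root A; the chord is A-C#-E.
The figure 64 means second inversion — the fifth is in the bass.

E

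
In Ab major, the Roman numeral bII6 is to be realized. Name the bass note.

bII in Ab major has root Bbb; the chord is Bbb-Db-Fb.
The figure 6 means first inversion — the third is in the bass.

Db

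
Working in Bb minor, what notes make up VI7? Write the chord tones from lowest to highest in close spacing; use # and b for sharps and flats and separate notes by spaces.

Gb Bb Db F

The numeral's case and figure indicate a major seventh chord. In Bb minor its root, the sixth degree, is Gb.
That chord is spelled Gb-Bb-Db-F.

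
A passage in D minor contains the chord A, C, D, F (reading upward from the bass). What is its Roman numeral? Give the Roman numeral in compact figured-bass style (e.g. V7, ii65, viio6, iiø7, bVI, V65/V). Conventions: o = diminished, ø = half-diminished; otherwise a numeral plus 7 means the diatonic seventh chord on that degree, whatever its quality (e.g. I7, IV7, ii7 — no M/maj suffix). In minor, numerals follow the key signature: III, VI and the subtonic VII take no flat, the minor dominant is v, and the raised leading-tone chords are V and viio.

The pitches D-F-A-C form a minor seventh chord rooted on D.
In D minor, D is the tonic; the diatonic minor seventh chord there is i7.
With A in the bass the chord is in second inversion, so the figured bass is 43.

i43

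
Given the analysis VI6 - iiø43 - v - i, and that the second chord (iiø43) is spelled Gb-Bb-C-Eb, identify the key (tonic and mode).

Bb minor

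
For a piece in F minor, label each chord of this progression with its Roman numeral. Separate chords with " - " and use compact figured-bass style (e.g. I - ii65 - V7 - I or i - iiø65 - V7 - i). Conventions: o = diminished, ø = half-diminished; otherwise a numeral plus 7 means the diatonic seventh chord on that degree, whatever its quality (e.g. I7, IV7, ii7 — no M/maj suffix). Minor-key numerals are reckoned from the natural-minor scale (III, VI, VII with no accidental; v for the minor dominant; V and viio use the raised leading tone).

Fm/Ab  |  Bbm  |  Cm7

Fm/Ab: minor triad on F = scale degree 1 → i6.
Bbm: root Bb is the subdominant; minor triad there is iv.
Cm7: minor seventh chord on C = scale degree 5 → v7.

i6 - iv - v7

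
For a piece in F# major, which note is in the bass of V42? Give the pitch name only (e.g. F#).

V in F# major has root C#; the chord is C#-E#-G#-B.
The figure 42 means third inversion — the seventh is in the bass.

B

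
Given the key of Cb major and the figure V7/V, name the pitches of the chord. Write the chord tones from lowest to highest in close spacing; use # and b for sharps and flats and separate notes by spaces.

The slash means an applied dominant: we want the dominant of V. In Cb major, V is Gb major, and its dominant is built on Db.
Building a dominant seventh chord on Db gives Db-F-Ab-Cb.

Db F Ab Cb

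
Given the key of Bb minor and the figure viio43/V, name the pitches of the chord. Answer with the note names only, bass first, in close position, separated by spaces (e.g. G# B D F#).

Bb Db E G

The slash marks an applied leading-tone chord: viio of V. In Bb minor, V is F, so the leading tone to it is E, a half step below.
Building a fully diminished seventh chord on E gives E-G-Bb-Db.
The figured bass 43 indicates second inversion, placing the fifth (Bb) in the bass: Bb-Db-E-G.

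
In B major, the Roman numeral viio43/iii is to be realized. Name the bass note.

G#

The applied chord viio43/iii is rooted on C##: C##-E#-G#-B.
The figure 43 means second inversion — the fifth is in the bass.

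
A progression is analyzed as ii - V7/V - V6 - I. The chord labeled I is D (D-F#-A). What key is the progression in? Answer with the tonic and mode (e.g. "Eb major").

The anchor chord is a major triad on D, labeled I.
If D is scale degree 1 and the mode makes that degree carry a major triad, the tonic is D and the mode is major.

D major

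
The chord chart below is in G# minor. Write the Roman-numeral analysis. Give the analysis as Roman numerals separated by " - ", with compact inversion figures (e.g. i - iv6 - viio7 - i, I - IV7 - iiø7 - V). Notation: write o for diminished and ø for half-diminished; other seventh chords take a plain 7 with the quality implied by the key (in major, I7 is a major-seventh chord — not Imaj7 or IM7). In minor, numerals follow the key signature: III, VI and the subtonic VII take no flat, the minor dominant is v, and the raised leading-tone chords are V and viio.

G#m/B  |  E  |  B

i6 - VI - III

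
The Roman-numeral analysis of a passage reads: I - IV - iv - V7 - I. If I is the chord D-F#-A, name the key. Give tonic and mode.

D major

The chord D is a major triad rooted on D; its label is I.
If D is scale degree 1 and the mode makes that degree carry a major triad, the tonic is D and the mode is major.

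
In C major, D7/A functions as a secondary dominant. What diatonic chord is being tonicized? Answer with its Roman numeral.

The chord is a dominant seventh chord on D.
A dominant resolves down a perfect fifth: D → G. In C major, G is scale degree 5, i.e. V.

V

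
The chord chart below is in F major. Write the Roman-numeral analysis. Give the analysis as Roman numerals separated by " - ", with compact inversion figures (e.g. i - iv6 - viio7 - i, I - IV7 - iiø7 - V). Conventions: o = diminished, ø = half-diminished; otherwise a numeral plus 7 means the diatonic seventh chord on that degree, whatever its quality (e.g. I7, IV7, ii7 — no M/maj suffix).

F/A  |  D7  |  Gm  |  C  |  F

F/A: major triad on F = scale degree 1 → I6.
D7 is the secondary dominant of ii (dominant seventh chord on D): V7/ii.
Gm: root G is the supertonic; minor triad there is ii.
C: major triad on C = scale degree 5 → V.
F: major triad on F = scale degree 1 → I.

I6 - V7/ii - ii - V - I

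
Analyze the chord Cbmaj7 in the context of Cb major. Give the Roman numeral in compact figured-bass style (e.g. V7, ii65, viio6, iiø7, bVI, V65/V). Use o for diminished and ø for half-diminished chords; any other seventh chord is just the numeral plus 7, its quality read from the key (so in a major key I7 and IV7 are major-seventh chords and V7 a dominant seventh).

I7

Stacked in thirds the chord is Cb-Eb-Gb-Bb: a major seventh chord on Cb.
In Cb major, Cb is the tonic; the diatonic major seventh chord there is I7.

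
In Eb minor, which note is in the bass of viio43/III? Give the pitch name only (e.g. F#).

The applied chord viio43/III is rooted on F: F-Ab-Cb-Ebb.
The figure 43 means second inversion — the fifth is in the bass.

Cb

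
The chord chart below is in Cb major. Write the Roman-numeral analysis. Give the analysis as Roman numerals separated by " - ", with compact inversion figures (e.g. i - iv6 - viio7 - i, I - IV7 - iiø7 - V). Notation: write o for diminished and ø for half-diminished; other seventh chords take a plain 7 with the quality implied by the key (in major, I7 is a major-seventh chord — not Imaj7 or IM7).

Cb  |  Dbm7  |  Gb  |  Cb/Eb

Cb: major triad on Cb = scale degree 1 → I.
Dbm7 has root Db, degree 2 in Cb major, so ii7.
Gb has root Gb, degree 5 in Cb major, so V.
Cb/Eb has root Cb, degree 1 in Cb major, so I6.

I - ii7 - V - I6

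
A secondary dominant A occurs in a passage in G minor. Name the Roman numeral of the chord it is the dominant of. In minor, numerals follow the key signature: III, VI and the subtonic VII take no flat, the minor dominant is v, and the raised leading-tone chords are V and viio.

V

The chord is a major triad on A.
A dominant resolves down a perfect fifth: A → D. In G minor, D is scale degree 5, i.e. V.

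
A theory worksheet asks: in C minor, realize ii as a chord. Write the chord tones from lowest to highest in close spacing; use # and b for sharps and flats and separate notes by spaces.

D F A

ii is the minor supertonic, borrowed from the parallel major (the Dorian ii). In C minor that root is D.
So the chord is D-F-A.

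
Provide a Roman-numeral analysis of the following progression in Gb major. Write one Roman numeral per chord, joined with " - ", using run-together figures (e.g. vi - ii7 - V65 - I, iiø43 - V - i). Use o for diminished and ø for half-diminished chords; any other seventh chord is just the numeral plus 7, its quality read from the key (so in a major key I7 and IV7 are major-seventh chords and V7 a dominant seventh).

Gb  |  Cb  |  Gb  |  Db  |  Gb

Gb: root Gb is the tonic; major triad there is I.
Cb has root Cb, degree 4 in Gb major, so IV.
Gb has root Gb, degree 1 in Gb major, so I.
Db: root Db is the dominant; major triad there is V.
Gb: major triad on Gb = scale degree 1 → I.

I - IV - I - V - I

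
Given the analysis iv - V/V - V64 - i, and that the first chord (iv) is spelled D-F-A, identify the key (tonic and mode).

A minor

iv is given as D-F-A — a minor triad with root D.
If D is scale degree 4 and the mode makes that degree carry a minor triad, the tonic is A and the mode is minor.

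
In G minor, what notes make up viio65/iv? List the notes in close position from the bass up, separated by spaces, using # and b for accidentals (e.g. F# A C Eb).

D F Ab B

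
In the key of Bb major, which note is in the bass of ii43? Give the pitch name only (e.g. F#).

G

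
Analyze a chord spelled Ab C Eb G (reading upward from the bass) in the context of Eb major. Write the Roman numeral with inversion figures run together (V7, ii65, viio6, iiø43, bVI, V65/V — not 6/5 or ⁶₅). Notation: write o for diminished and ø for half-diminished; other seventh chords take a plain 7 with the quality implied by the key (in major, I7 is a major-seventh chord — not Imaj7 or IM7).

Stacked in thirds the chord is Ab-C-Eb-G: a major seventh chord on Ab.
Ab is scale degree 4 in Eb major, and a major seventh chord on that degree is written IV7.

IV7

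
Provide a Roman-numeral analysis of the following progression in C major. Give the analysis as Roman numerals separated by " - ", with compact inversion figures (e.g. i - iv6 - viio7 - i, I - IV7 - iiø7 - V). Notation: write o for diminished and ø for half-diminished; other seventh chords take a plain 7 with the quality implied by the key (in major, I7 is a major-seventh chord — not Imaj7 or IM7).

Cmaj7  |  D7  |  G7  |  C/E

Cmaj7 has root C, degree 1 in C major, so I7.
D7 is the secondary dominant of V (dominant seventh chord on D): V7/V.
G7: root G is the dominant; dominant seventh chord there is V7.
C/E: major triad on C = scale degree 1 → I6.

I7 - V7/V - V7 - I6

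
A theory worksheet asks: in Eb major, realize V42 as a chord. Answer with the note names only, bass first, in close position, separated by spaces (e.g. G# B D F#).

Ab Bb D F

The numeral's case and figure indicate a dominant seventh chord. In Eb major its root, the fifth degree, is Bb.
Stacking thirds from Bb gives Bb-D-F-Ab.
The figured bass 42 indicates third inversion, placing the seventh (Ab) in the bass: Ab-Bb-D-F.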